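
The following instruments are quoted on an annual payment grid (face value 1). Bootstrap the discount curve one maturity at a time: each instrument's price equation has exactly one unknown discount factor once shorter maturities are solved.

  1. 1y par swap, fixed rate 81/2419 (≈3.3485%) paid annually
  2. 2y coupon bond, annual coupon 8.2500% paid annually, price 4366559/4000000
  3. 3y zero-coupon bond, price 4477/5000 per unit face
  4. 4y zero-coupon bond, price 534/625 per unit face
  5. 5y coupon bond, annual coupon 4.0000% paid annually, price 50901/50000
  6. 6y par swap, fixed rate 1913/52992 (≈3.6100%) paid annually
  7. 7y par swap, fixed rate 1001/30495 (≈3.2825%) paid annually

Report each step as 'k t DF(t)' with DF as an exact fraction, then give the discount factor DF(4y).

1 1 2419/2500
2 2 9347/10000
3 3 4477/5000
4 4 534/625
5 5 524/625
6 6 8087/10000
7 7 3999/5000
DF(4y) = 534/625 ≈ 0.854400

step 1 [1y] swap r/1=81/2419: DF=(1 − 81/2419·(0))/(1+81/2419) = 2419/2500 ≈ 0.967600
step 2 [2y] bond c/1=33/400: DF=(4366559/4000000 − 33/400·(0.967600))/(1+33/400) = 9347/10000 ≈ 0.934700
step 3 [3y] zero: DF = P = 4477/5000 ≈ 0.895400
step 4 [4y] zero: DF = P = 534/625 ≈ 0.854400
step 5 [5y] bond c/1=1/25: DF=(50901/50000 − 1/25·(0.967600+0.934700+0.895400+0.854400))/(1+1/25) = 524/625 ≈ 0.838400
step 6 [6y] swap r/1=1913/52992: DF=(1 − 1913/52992·(0.967600+0.934700+0.895400+0.854400+0.838400))/(1+1913/52992) = 8087/10000 ≈ 0.808700
step 7 [7y] swap r/1=1001/30495: DF=(1 − 1001/30495·(0.967600+0.934700+0.895400+0.854400+0.838400+0.808700))/(1+1001/30495) = 3999/5000 ≈ 0.799800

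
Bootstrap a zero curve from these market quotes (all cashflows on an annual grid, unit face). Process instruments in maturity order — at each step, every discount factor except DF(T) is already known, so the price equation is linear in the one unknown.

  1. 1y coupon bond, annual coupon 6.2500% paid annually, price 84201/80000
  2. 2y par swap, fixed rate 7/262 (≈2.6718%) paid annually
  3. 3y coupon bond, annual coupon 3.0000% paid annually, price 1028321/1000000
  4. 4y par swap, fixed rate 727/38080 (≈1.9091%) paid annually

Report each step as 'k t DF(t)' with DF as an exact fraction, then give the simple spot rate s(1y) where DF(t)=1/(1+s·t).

1 1 4953/5000
2 2 4741/5000
3 3 9419/10000
4 4 9273/10000
s(1y) = (1/(4953/5000) − 1)/(1) = 47/4953 ≈ 0.9489%

step 1 [1y] bond c/1=1/16: DF=(84201/80000 − 1/16·(0))/(1+1/16) = 4953/5000 ≈ 0.990600
step 2 [2y] swap r/1=7/262: DF=(1 − 7/262·(0.990600))/(1+7/262) = 4741/5000 ≈ 0.948200
step 3 [3y] bond c/1=3/100: DF=(1028321/1000000 − 3/100·(0.990600+0.948200))/(1+3/100) = 9419/10000 ≈ 0.941900
step 4 [4y] swap r/1=727/38080: DF=(1 − 727/38080·(0.990600+0.948200+0.941900))/(1+727/38080) = 9273/10000 ≈ 0.927300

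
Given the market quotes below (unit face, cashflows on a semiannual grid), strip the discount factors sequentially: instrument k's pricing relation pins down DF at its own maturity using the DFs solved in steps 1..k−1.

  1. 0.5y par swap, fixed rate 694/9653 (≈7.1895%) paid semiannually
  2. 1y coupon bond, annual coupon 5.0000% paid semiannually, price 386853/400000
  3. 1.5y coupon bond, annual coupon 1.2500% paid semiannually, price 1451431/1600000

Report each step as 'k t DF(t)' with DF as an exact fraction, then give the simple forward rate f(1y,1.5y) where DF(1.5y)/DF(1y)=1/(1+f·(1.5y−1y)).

step 1 [0.5y] swap r/2=347/9653: DF=(1 − 347/9653·(0))/(1+347/9653) = 9653/10000 ≈ 0.965300
step 2 [1y] bond c/2=1/40: DF=(386853/400000 − 1/40·(0.965300))/(1+1/40) = 23/25 ≈ 0.920000
step 3 [1.5y] bond c/2=1/160: DF=(1451431/1600000 − 1/160·(0.965300+0.920000))/(1+1/160) = 4449/5000 ≈ 0.889800

1 1/2 9653/10000
2 1 23/25
3 3/2 4449/5000
f(1y,1.5y) = ((23/25)/(4449/5000) − 1)/(1/2) = 302/4449 ≈ 6.7880%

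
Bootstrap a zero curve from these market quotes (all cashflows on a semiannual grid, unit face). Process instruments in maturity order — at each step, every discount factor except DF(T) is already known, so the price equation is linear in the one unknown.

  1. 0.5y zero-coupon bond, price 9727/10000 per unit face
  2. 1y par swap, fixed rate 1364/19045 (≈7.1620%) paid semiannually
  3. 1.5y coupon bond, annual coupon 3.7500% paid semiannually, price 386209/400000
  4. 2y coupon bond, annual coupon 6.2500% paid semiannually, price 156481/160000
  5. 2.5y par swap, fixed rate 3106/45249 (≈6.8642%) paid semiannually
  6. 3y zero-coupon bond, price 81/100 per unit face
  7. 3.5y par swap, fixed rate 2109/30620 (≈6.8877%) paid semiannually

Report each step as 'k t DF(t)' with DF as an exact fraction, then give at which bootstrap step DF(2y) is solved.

1 1/2 9727/10000
2 1 4659/5000
3 3/2 9127/10000
4 2 863/1000
5 5/2 8447/10000
6 3 81/100
7 7/2 7891/10000
DF(2y) is solved at step 4

step 1 [0.5y] zero: DF = P = 9727/10000 ≈ 0.972700
step 2 [1y] swap r/2=682/19045: DF=(1 − 682/19045·(0.972700))/(1+682/19045) = 4659/5000 ≈ 0.931800
step 3 [1.5y] bond c/2=3/160: DF=(386209/400000 − 3/160·(0.972700+0.931800))/(1+3/160) = 9127/10000 ≈ 0.912700
step 4 [2y] bond c/2=1/32: DF=(156481/160000 − 1/32·(0.972700+0.931800+0.912700))/(1+1/32) = 863/1000 ≈ 0.863000
step 5 [2.5y] swap r/2=1553/45249: DF=(1 − 1553/45249·(0.972700+0.931800+0.912700+0.863000))/(1+1553/45249) = 8447/10000 ≈ 0.844700
step 6 [3y] zero: DF = P = 81/100 ≈ 0.810000
step 7 [3.5y] swap r/2=2109/61240: DF=(1 − 2109/61240·(0.972700+0.931800+0.912700+0.863000+0.844700+0.810000))/(1+2109/61240) = 7891/10000 ≈ 0.789100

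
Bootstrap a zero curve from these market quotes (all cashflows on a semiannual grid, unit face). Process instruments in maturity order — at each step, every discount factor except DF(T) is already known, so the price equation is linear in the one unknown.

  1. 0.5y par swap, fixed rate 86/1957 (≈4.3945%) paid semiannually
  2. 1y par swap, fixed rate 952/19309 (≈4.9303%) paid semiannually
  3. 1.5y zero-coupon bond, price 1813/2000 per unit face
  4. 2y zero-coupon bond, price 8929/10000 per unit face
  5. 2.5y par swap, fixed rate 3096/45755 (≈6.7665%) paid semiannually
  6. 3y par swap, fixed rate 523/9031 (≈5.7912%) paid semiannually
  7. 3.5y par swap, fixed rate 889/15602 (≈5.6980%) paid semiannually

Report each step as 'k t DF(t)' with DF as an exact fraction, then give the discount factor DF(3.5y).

1 1/2 1957/2000
2 1 2381/2500
3 3/2 1813/2000
4 2 8929/10000
5 5/2 2113/2500
6 3 8431/10000
7 7/2 4111/5000
DF(3.5y) = 4111/5000 ≈ 0.822200

step 1 [0.5y] swap r/2=43/1957: DF=(1 − 43/1957·(0))/(1+43/1957) = 1957/2000 ≈ 0.978500
step 2 [1y] swap r/2=476/19309: DF=(1 − 476/19309·(0.978500))/(1+476/19309) = 2381/2500 ≈ 0.952400
step 3 [1.5y] zero: DF = P = 1813/2000 ≈ 0.906500
step 4 [2y] zero: DF = P = 8929/10000 ≈ 0.892900
step 5 [2.5y] swap r/2=1548/45755: DF=(1 − 1548/45755·(0.978500+0.952400+0.906500+0.892900))/(1+1548/45755) = 2113/2500 ≈ 0.845200
step 6 [3y] swap r/2=523/18062: DF=(1 − 523/18062·(0.978500+0.952400+0.906500+0.892900+0.845200))/(1+523/18062) = 8431/10000 ≈ 0.843100
step 7 [3.5y] swap r/2=889/31204: DF=(1 − 889/31204·(0.978500+0.952400+0.906500+0.892900+0.845200+0.843100))/(1+889/31204) = 4111/5000 ≈ 0.822200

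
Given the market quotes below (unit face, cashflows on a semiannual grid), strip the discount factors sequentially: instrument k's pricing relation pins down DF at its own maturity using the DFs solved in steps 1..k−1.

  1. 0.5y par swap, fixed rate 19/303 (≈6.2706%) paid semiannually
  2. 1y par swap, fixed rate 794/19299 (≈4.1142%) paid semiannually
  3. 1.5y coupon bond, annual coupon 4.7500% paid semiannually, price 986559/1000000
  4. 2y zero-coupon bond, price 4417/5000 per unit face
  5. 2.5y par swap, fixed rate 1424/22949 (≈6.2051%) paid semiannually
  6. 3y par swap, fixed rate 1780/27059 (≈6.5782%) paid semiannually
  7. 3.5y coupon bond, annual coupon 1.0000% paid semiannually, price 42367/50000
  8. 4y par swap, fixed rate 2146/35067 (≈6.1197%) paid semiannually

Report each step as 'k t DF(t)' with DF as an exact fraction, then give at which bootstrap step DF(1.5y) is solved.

step 1 [0.5y] swap r/2=19/606: DF=(1 − 19/606·(0))/(1+19/606) = 606/625 ≈ 0.969600
step 2 [1y] swap r/2=397/19299: DF=(1 − 397/19299·(0.969600))/(1+397/19299) = 9603/10000 ≈ 0.960300
step 3 [1.5y] bond c/2=19/800: DF=(986559/1000000 − 19/800·(0.969600+0.960300))/(1+19/800) = 9189/10000 ≈ 0.918900
step 4 [2y] zero: DF = P = 4417/5000 ≈ 0.883400
step 5 [2.5y] swap r/2=712/22949: DF=(1 − 712/22949·(0.969600+0.960300+0.918900+0.883400))/(1+712/22949) = 536/625 ≈ 0.857600
step 6 [3y] swap r/2=890/27059: DF=(1 − 890/27059·(0.969600+0.960300+0.918900+0.883400+0.857600))/(1+890/27059) = 411/500 ≈ 0.822000
step 7 [3.5y] bond c/2=1/200: DF=(42367/50000 − 1/200·(0.969600+0.960300+0.918900+0.883400+0.857600+0.822000))/(1+1/200) = 4081/5000 ≈ 0.816200
step 8 [4y] swap r/2=1073/35067: DF=(1 − 1073/35067·(0.969600+0.960300+0.918900+0.883400+0.857600+0.822000+0.816200))/(1+1073/35067) = 3927/5000 ≈ 0.785400

1 1/2 606/625
2 1 9603/10000
3 3/2 9189/10000
4 2 4417/5000
5 5/2 536/625
6 3 411/500
7 7/2 4081/5000
8 4 3927/5000
DF(1.5y) is solved at step 3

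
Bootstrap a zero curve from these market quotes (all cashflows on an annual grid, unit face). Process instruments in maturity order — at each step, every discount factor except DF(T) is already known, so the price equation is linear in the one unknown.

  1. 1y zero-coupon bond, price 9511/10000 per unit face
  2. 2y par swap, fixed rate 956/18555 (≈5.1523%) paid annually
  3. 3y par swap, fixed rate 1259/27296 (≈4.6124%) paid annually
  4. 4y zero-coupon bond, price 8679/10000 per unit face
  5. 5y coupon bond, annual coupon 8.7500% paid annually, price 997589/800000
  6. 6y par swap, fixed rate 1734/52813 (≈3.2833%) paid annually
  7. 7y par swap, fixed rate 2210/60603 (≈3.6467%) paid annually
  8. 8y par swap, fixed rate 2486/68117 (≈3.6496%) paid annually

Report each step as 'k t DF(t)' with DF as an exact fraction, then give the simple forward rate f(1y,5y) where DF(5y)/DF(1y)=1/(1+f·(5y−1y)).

1 1 9511/10000
2 2 2261/2500
3 3 8741/10000
4 4 8679/10000
5 5 2143/2500
6 6 4133/5000
7 7 779/1000
8 8 3757/5000
f(1y,5y) = ((9511/10000)/(2143/2500) − 1)/(4) = 939/34288 ≈ 2.7386%

step 1 [1y] zero: DF = P = 9511/10000 ≈ 0.951100
step 2 [2y] swap r/1=956/18555: DF=(1 − 956/18555·(0.951100))/(1+956/18555) = 2261/2500 ≈ 0.904400
step 3 [3y] swap r/1=1259/27296: DF=(1 − 1259/27296·(0.951100+0.904400))/(1+1259/27296) = 8741/10000 ≈ 0.874100
step 4 [4y] zero: DF = P = 8679/10000 ≈ 0.867900
step 5 [5y] bond c/1=7/80: DF=(997589/800000 − 7/80·(0.951100+0.904400+0.874100+0.867900))/(1+7/80) = 2143/2500 ≈ 0.857200
step 6 [6y] swap r/1=1734/52813: DF=(1 − 1734/52813·(0.951100+0.904400+0.874100+0.867900+0.857200))/(1+1734/52813) = 4133/5000 ≈ 0.826600
step 7 [7y] swap r/1=2210/60603: DF=(1 − 2210/60603·(0.951100+0.904400+0.874100+0.867900+0.857200+0.826600))/(1+2210/60603) = 779/1000 ≈ 0.779000
step 8 [8y] swap r/1=2486/68117: DF=(1 − 2486/68117·(0.951100+0.904400+0.874100+0.867900+0.857200+0.826600+0.779000))/(1+2486/68117) = 3757/5000 ≈ 0.751400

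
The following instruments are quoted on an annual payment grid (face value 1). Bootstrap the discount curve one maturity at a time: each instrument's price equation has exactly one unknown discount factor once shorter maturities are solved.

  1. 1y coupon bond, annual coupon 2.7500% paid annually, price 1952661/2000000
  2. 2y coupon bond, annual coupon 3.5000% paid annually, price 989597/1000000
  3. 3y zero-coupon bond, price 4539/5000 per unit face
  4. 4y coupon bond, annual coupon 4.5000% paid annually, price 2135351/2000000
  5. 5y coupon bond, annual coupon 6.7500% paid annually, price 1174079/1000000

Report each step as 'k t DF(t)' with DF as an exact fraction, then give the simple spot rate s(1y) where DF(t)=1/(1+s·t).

1 1 4751/5000
2 2 231/250
3 3 4539/5000
4 4 9019/10000
5 5 8669/10000
s(1y) = (1/(4751/5000) − 1)/(1) = 249/4751 ≈ 5.2410%

step 1 [1y] bond c/1=11/400: DF=(1952661/2000000 − 11/400·(0))/(1+11/400) = 4751/5000 ≈ 0.950200
step 2 [2y] bond c/1=7/200: DF=(989597/1000000 − 7/200·(0.950200))/(1+7/200) = 231/250 ≈ 0.924000
step 3 [3y] zero: DF = P = 4539/5000 ≈ 0.907800
step 4 [4y] bond c/1=9/200: DF=(2135351/2000000 − 9/200·(0.950200+0.924000+0.907800))/(1+9/200) = 9019/10000 ≈ 0.901900
step 5 [5y] bond c/1=27/400: DF=(1174079/1000000 − 27/400·(0.950200+0.924000+0.907800+0.901900))/(1+27/400) = 8669/10000 ≈ 0.866900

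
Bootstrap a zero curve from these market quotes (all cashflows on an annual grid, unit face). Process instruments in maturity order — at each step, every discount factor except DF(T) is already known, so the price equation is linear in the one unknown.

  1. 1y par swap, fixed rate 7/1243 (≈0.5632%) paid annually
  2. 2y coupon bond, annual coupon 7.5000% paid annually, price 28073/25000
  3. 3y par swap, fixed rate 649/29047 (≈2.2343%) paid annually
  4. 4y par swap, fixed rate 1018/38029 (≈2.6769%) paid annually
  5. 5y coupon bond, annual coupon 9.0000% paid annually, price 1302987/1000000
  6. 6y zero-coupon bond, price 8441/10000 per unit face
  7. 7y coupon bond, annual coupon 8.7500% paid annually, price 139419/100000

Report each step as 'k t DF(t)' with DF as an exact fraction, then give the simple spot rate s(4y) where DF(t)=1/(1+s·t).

step 1 [1y] swap r/1=7/1243: DF=(1 − 7/1243·(0))/(1+7/1243) = 1243/1250 ≈ 0.994400
step 2 [2y] bond c/1=3/40: DF=(28073/25000 − 3/40·(0.994400))/(1+3/40) = 1219/1250 ≈ 0.975200
step 3 [3y] swap r/1=649/29047: DF=(1 − 649/29047·(0.994400+0.975200))/(1+649/29047) = 9351/10000 ≈ 0.935100
step 4 [4y] swap r/1=1018/38029: DF=(1 − 1018/38029·(0.994400+0.975200+0.935100))/(1+1018/38029) = 4491/5000 ≈ 0.898200
step 5 [5y] bond c/1=9/100: DF=(1302987/1000000 − 9/100·(0.994400+0.975200+0.935100+0.898200))/(1+9/100) = 4407/5000 ≈ 0.881400
step 6 [6y] zero: DF = P = 8441/10000 ≈ 0.844100
step 7 [7y] bond c/1=7/80: DF=(139419/100000 − 7/80·(0.994400+0.975200+0.935100+0.898200+0.881400+0.844100))/(1+7/80) = 2093/2500 ≈ 0.837200

1 1 1243/1250
2 2 1219/1250
3 3 9351/10000
4 4 4491/5000
5 5 4407/5000
6 6 8441/10000
7 7 2093/2500
s(4y) = (1/(4491/5000) − 1)/(4) = 509/17964 ≈ 2.8334%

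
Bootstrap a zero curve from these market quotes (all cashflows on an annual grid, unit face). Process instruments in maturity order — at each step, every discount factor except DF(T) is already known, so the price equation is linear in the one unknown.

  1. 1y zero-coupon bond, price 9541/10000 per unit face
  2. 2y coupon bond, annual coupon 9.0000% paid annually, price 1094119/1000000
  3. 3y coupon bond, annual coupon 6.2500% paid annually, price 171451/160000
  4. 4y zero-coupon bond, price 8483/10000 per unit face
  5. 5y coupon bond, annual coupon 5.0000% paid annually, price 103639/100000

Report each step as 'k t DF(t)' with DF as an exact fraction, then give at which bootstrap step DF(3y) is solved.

1 1 9541/10000
2 2 37/40
3 3 449/500
4 4 8483/10000
5 5 509/625
DF(3y) is solved at step 3

step 1 [1y] zero: DF = P = 9541/10000 ≈ 0.954100
step 2 [2y] bond c/1=9/100: DF=(1094119/1000000 − 9/100·(0.954100))/(1+9/100) = 37/40 ≈ 0.925000
step 3 [3y] bond c/1=1/16: DF=(171451/160000 − 1/16·(0.954100+0.925000))/(1+1/16) = 449/500 ≈ 0.898000
step 4 [4y] zero: DF = P = 8483/10000 ≈ 0.848300
step 5 [5y] bond c/1=1/20: DF=(103639/100000 − 1/20·(0.954100+0.925000+0.898000+0.848300))/(1+1/20) = 509/625 ≈ 0.814400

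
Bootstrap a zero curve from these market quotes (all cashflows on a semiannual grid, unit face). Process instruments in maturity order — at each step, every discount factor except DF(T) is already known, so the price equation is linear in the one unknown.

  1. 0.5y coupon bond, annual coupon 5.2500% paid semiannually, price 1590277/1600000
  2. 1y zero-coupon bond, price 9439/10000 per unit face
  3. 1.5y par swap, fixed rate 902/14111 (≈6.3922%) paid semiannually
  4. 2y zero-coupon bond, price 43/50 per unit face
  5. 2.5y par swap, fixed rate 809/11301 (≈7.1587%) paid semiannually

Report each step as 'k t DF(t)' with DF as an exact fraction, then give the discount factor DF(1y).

1 1/2 1937/2000
2 1 9439/10000
3 3/2 4549/5000
4 2 43/50
5 5/2 4191/5000
DF(1y) = 9439/10000 ≈ 0.943900

step 1 [0.5y] bond c/2=21/800: DF=(1590277/1600000 − 21/800·(0))/(1+21/800) = 1937/2000 ≈ 0.968500
step 2 [1y] zero: DF = P = 9439/10000 ≈ 0.943900
step 3 [1.5y] swap r/2=451/14111: DF=(1 − 451/14111·(0.968500+0.943900))/(1+451/14111) = 4549/5000 ≈ 0.909800
step 4 [2y] zero: DF = P = 43/50 ≈ 0.860000
step 5 [2.5y] swap r/2=809/22602: DF=(1 − 809/22602·(0.968500+0.943900+0.909800+0.860000))/(1+809/22602) = 4191/5000 ≈ 0.838200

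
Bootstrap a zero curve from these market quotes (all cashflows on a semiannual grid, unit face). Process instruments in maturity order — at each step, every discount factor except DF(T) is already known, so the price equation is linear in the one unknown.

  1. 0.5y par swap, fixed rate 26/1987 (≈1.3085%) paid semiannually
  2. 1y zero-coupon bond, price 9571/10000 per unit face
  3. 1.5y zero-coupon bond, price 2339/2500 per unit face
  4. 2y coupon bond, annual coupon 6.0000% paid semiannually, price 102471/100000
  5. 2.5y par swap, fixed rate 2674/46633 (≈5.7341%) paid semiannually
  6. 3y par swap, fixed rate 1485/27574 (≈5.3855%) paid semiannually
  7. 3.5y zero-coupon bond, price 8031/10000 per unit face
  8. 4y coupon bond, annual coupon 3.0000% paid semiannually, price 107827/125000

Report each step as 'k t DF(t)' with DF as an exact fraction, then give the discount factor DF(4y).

step 1 [0.5y] swap r/2=13/1987: DF=(1 − 13/1987·(0))/(1+13/1987) = 1987/2000 ≈ 0.993500
step 2 [1y] zero: DF = P = 9571/10000 ≈ 0.957100
step 3 [1.5y] zero: DF = P = 2339/2500 ≈ 0.935600
step 4 [2y] bond c/2=3/100: DF=(102471/100000 − 3/100·(0.993500+0.957100+0.935600))/(1+3/100) = 2277/2500 ≈ 0.910800
step 5 [2.5y] swap r/2=1337/46633: DF=(1 − 1337/46633·(0.993500+0.957100+0.935600+0.910800))/(1+1337/46633) = 8663/10000 ≈ 0.866300
step 6 [3y] swap r/2=1485/55148: DF=(1 − 1485/55148·(0.993500+0.957100+0.935600+0.910800+0.866300))/(1+1485/55148) = 1703/2000 ≈ 0.851500
step 7 [3.5y] zero: DF = P = 8031/10000 ≈ 0.803100
step 8 [4y] bond c/2=3/200: DF=(107827/125000 − 3/200·(0.993500+0.957100+0.935600+0.910800+0.866300+0.851500+0.803100))/(1+3/200) = 1513/2000 ≈ 0.756500

1 1/2 1987/2000
2 1 9571/10000
3 3/2 2339/2500
4 2 2277/2500
5 5/2 8663/10000
6 3 1703/2000
7 7/2 8031/10000
8 4 1513/2000
DF(4y) = 1513/2000 ≈ 0.756500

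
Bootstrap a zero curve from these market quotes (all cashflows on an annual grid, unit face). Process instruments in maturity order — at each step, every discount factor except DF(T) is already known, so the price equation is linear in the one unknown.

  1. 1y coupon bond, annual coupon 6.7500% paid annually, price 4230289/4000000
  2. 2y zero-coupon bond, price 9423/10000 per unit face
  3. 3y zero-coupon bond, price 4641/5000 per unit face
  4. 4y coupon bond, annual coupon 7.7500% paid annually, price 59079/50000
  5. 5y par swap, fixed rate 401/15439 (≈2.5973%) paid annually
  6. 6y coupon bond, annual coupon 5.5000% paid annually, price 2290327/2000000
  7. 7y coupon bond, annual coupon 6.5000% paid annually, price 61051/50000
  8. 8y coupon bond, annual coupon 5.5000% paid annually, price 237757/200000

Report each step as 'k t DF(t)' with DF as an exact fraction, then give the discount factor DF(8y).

step 1 [1y] bond c/1=27/400: DF=(4230289/4000000 − 27/400·(0))/(1+27/400) = 9907/10000 ≈ 0.990700
step 2 [2y] zero: DF = P = 9423/10000 ≈ 0.942300
step 3 [3y] zero: DF = P = 4641/5000 ≈ 0.928200
step 4 [4y] bond c/1=31/400: DF=(59079/50000 − 31/400·(0.990700+0.942300+0.928200))/(1+31/400) = 2227/2500 ≈ 0.890800
step 5 [5y] swap r/1=401/15439: DF=(1 − 401/15439·(0.990700+0.942300+0.928200+0.890800))/(1+401/15439) = 8797/10000 ≈ 0.879700
step 6 [6y] bond c/1=11/200: DF=(2290327/2000000 − 11/200·(0.990700+0.942300+0.928200+0.890800+0.879700))/(1+11/200) = 211/250 ≈ 0.844000
step 7 [7y] bond c/1=13/200: DF=(61051/50000 − 13/200·(0.990700+0.942300+0.928200+0.890800+0.879700+0.844000))/(1+13/200) = 8123/10000 ≈ 0.812300
step 8 [8y] bond c/1=11/200: DF=(237757/200000 − 11/200·(0.990700+0.942300+0.928200+0.890800+0.879700+0.844000+0.812300))/(1+11/200) = 799/1000 ≈ 0.799000

1 1 9907/10000
2 2 9423/10000
3 3 4641/5000
4 4 2227/2500
5 5 8797/10000
6 6 211/250
7 7 8123/10000
8 8 799/1000
DF(8y) = 799/1000 ≈ 0.799000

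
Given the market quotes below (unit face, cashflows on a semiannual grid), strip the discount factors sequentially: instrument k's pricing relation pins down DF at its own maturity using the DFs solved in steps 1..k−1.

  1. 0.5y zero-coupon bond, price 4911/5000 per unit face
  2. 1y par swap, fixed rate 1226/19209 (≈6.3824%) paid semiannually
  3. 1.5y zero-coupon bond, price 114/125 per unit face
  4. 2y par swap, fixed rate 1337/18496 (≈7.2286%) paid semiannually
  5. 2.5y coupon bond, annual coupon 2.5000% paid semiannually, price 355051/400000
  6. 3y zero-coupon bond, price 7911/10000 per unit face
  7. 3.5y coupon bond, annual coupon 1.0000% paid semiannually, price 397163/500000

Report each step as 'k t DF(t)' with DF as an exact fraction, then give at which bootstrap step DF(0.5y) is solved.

1 1/2 4911/5000
2 1 9387/10000
3 3/2 114/125
4 2 8663/10000
5 5/2 831/1000
6 3 7911/10000
7 7/2 7639/10000
DF(0.5y) is solved at step 1

step 1 [0.5y] zero: DF = P = 4911/5000 ≈ 0.982200
step 2 [1y] swap r/2=613/19209: DF=(1 − 613/19209·(0.982200))/(1+613/19209) = 9387/10000 ≈ 0.938700
step 3 [1.5y] zero: DF = P = 114/125 ≈ 0.912000
step 4 [2y] swap r/2=1337/36992: DF=(1 − 1337/36992·(0.982200+0.938700+0.912000))/(1+1337/36992) = 8663/10000 ≈ 0.866300
step 5 [2.5y] bond c/2=1/80: DF=(355051/400000 − 1/80·(0.982200+0.938700+0.912000+0.866300))/(1+1/80) = 831/1000 ≈ 0.831000
step 6 [3y] zero: DF = P = 7911/10000 ≈ 0.791100
step 7 [3.5y] bond c/2=1/200: DF=(397163/500000 − 1/200·(0.982200+0.938700+0.912000+0.866300+0.831000+0.791100))/(1+1/200) = 7639/10000 ≈ 0.763900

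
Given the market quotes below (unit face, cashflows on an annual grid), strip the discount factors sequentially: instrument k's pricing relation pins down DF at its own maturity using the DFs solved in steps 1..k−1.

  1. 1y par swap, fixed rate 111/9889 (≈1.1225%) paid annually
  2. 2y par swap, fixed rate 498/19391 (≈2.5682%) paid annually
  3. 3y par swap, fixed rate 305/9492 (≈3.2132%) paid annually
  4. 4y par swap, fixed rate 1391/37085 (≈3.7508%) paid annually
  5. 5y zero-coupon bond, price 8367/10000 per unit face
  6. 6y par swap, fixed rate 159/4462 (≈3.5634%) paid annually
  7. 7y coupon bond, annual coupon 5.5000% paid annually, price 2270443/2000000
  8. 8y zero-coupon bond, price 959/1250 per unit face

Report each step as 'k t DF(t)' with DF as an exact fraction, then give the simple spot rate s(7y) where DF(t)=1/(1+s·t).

step 1 [1y] swap r/1=111/9889: DF=(1 − 111/9889·(0))/(1+111/9889) = 9889/10000 ≈ 0.988900
step 2 [2y] swap r/1=498/19391: DF=(1 − 498/19391·(0.988900))/(1+498/19391) = 4751/5000 ≈ 0.950200
step 3 [3y] swap r/1=305/9492: DF=(1 − 305/9492·(0.988900+0.950200))/(1+305/9492) = 1817/2000 ≈ 0.908500
step 4 [4y] swap r/1=1391/37085: DF=(1 − 1391/37085·(0.988900+0.950200+0.908500))/(1+1391/37085) = 8609/10000 ≈ 0.860900
step 5 [5y] zero: DF = P = 8367/10000 ≈ 0.836700
step 6 [6y] swap r/1=159/4462: DF=(1 − 159/4462·(0.988900+0.950200+0.908500+0.860900+0.836700))/(1+159/4462) = 2023/2500 ≈ 0.809200
step 7 [7y] bond c/1=11/200: DF=(2270443/2000000 − 11/200·(0.988900+0.950200+0.908500+0.860900+0.836700+0.809200))/(1+11/200) = 7969/10000 ≈ 0.796900
step 8 [8y] zero: DF = P = 959/1250 ≈ 0.767200

1 1 9889/10000
2 2 4751/5000
3 3 1817/2000
4 4 8609/10000
5 5 8367/10000
6 6 2023/2500
7 7 7969/10000
8 8 959/1250
s(7y) = (1/(7969/10000) − 1)/(7) = 2031/55783 ≈ 3.6409%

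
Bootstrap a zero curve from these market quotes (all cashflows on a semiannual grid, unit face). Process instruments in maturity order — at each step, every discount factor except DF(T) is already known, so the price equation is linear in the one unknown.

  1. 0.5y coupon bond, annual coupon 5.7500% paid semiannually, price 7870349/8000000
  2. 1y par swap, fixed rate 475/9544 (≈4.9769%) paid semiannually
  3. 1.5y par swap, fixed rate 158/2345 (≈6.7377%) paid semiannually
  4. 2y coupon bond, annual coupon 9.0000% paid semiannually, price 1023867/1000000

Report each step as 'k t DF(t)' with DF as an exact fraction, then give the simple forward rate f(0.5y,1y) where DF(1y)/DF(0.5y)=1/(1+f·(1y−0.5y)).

step 1 [0.5y] bond c/2=23/800: DF=(7870349/8000000 − 23/800·(0))/(1+23/800) = 9563/10000 ≈ 0.956300
step 2 [1y] swap r/2=475/19088: DF=(1 − 475/19088·(0.956300))/(1+475/19088) = 381/400 ≈ 0.952500
step 3 [1.5y] swap r/2=79/2345: DF=(1 − 79/2345·(0.956300+0.952500))/(1+79/2345) = 2263/2500 ≈ 0.905200
step 4 [2y] bond c/2=9/200: DF=(1023867/1000000 − 9/200·(0.956300+0.952500+0.905200))/(1+9/200) = 4293/5000 ≈ 0.858600

1 1/2 9563/10000
2 1 381/400
3 3/2 2263/2500
4 2 4293/5000
f(0.5y,1y) = ((9563/10000)/(381/400) − 1)/(1/2) = 76/9525 ≈ 0.7979%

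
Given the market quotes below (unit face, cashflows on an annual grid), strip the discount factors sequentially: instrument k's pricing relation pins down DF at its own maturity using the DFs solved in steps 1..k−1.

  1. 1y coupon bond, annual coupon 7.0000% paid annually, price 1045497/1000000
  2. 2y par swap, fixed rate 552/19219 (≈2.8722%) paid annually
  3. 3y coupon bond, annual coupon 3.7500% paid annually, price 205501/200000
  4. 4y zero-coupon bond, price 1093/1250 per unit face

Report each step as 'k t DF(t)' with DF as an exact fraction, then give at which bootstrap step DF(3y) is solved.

step 1 [1y] bond c/1=7/100: DF=(1045497/1000000 − 7/100·(0))/(1+7/100) = 9771/10000 ≈ 0.977100
step 2 [2y] swap r/1=552/19219: DF=(1 − 552/19219·(0.977100))/(1+552/19219) = 1181/1250 ≈ 0.944800
step 3 [3y] bond c/1=3/80: DF=(205501/200000 − 3/80·(0.977100+0.944800))/(1+3/80) = 9209/10000 ≈ 0.920900
step 4 [4y] zero: DF = P = 1093/1250 ≈ 0.874400

1 1 9771/10000
2 2 1181/1250
3 3 9209/10000
4 4 1093/1250
DF(3y) is solved at step 3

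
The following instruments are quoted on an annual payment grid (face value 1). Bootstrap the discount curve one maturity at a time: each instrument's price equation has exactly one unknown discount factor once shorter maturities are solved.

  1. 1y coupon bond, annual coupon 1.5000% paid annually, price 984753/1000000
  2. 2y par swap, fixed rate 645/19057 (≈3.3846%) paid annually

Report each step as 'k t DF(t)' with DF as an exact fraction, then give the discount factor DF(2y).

step 1 [1y] bond c/1=3/200: DF=(984753/1000000 − 3/200·(0))/(1+3/200) = 4851/5000 ≈ 0.970200
step 2 [2y] swap r/1=645/19057: DF=(1 − 645/19057·(0.970200))/(1+645/19057) = 1871/2000 ≈ 0.935500

1 1 4851/5000
2 2 1871/2000
DF(2y) = 1871/2000 ≈ 0.935500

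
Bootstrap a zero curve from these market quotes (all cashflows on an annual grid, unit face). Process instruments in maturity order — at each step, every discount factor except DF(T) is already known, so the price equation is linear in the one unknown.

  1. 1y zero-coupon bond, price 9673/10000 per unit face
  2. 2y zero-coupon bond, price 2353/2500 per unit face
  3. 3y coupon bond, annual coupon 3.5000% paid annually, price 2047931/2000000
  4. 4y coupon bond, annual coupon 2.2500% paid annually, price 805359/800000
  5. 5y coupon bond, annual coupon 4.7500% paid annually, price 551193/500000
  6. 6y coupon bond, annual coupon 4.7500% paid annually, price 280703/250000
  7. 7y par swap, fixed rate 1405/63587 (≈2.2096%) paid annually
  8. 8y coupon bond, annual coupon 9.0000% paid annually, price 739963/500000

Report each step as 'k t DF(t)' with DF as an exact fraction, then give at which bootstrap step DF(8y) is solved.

1 1 9673/10000
2 2 2353/2500
3 3 578/625
4 4 4611/5000
5 5 8821/10000
6 6 1077/1250
7 7 1719/2000
8 8 8327/10000
DF(8y) is solved at step 8

step 1 [1y] zero: DF = P = 9673/10000 ≈ 0.967300
step 2 [2y] zero: DF = P = 2353/2500 ≈ 0.941200
step 3 [3y] bond c/1=7/200: DF=(2047931/2000000 − 7/200·(0.967300+0.941200))/(1+7/200) = 578/625 ≈ 0.924800
step 4 [4y] bond c/1=9/400: DF=(805359/800000 − 9/400·(0.967300+0.941200+0.924800))/(1+9/400) = 4611/5000 ≈ 0.922200
step 5 [5y] bond c/1=19/400: DF=(551193/500000 − 19/400·(0.967300+0.941200+0.924800+0.922200))/(1+19/400) = 8821/10000 ≈ 0.882100
step 6 [6y] bond c/1=19/400: DF=(280703/250000 − 19/400·(0.967300+0.941200+0.924800+0.922200+0.882100))/(1+19/400) = 1077/1250 ≈ 0.861600
step 7 [7y] swap r/1=1405/63587: DF=(1 − 1405/63587·(0.967300+0.941200+0.924800+0.922200+0.882100+0.861600))/(1+1405/63587) = 1719/2000 ≈ 0.859500
step 8 [8y] bond c/1=9/100: DF=(739963/500000 − 9/100·(0.967300+0.941200+0.924800+0.922200+0.882100+0.861600+0.859500))/(1+9/100) = 8327/10000 ≈ 0.832700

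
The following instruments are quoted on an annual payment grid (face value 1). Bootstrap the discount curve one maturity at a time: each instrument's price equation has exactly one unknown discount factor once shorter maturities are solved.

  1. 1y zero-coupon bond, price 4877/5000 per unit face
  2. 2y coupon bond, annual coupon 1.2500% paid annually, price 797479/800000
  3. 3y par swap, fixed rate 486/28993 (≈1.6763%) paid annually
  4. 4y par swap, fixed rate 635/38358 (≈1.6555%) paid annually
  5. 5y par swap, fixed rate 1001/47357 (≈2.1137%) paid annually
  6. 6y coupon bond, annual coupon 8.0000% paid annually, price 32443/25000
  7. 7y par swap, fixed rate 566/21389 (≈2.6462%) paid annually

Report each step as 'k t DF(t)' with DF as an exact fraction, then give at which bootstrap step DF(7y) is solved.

step 1 [1y] zero: DF = P = 4877/5000 ≈ 0.975400
step 2 [2y] bond c/1=1/80: DF=(797479/800000 − 1/80·(0.975400))/(1+1/80) = 389/400 ≈ 0.972500
step 3 [3y] swap r/1=486/28993: DF=(1 − 486/28993·(0.975400+0.972500))/(1+486/28993) = 4757/5000 ≈ 0.951400
step 4 [4y] swap r/1=635/38358: DF=(1 − 635/38358·(0.975400+0.972500+0.951400))/(1+635/38358) = 1873/2000 ≈ 0.936500
step 5 [5y] swap r/1=1001/47357: DF=(1 − 1001/47357·(0.975400+0.972500+0.951400+0.936500))/(1+1001/47357) = 8999/10000 ≈ 0.899900
step 6 [6y] bond c/1=2/25: DF=(32443/25000 − 2/25·(0.975400+0.972500+0.951400+0.936500+0.899900))/(1+2/25) = 2127/2500 ≈ 0.850800
step 7 [7y] swap r/1=566/21389: DF=(1 − 566/21389·(0.975400+0.972500+0.951400+0.936500+0.899900+0.850800))/(1+566/21389) = 4151/5000 ≈ 0.830200

1 1 4877/5000
2 2 389/400
3 3 4757/5000
4 4 1873/2000
5 5 8999/10000
6 6 2127/2500
7 7 4151/5000
DF(7y) is solved at step 7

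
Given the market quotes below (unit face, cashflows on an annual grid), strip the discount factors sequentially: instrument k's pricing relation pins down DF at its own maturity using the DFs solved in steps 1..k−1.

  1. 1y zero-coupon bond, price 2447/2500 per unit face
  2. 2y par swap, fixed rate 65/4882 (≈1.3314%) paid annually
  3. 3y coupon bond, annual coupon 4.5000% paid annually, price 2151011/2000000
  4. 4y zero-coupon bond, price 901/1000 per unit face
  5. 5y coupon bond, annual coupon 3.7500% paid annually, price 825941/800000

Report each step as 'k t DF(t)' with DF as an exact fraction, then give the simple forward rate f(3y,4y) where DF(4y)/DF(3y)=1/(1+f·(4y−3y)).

step 1 [1y] zero: DF = P = 2447/2500 ≈ 0.978800
step 2 [2y] swap r/1=65/4882: DF=(1 − 65/4882·(0.978800))/(1+65/4882) = 487/500 ≈ 0.974000
step 3 [3y] bond c/1=9/200: DF=(2151011/2000000 − 9/200·(0.978800+0.974000))/(1+9/200) = 9451/10000 ≈ 0.945100
step 4 [4y] zero: DF = P = 901/1000 ≈ 0.901000
step 5 [5y] bond c/1=3/80: DF=(825941/800000 − 3/80·(0.978800+0.974000+0.945100+0.901000))/(1+3/80) = 4289/5000 ≈ 0.857800

1 1 2447/2500
2 2 487/500
3 3 9451/10000
4 4 901/1000
5 5 4289/5000
f(3y,4y) = ((9451/10000)/(901/1000) − 1)/(1) = 441/9010 ≈ 4.8946%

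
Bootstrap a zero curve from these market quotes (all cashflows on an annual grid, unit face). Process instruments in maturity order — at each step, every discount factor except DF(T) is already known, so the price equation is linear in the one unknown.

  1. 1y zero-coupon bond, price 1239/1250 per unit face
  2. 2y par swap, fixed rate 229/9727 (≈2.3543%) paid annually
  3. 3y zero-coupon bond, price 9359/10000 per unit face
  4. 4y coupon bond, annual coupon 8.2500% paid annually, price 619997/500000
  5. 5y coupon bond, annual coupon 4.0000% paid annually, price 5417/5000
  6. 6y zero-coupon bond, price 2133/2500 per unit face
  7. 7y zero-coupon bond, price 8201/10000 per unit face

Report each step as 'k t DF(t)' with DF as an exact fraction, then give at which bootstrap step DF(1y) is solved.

1 1 1239/1250
2 2 4771/5000
3 3 9359/10000
4 4 9259/10000
5 5 8953/10000
6 6 2133/2500
7 7 8201/10000
DF(1y) is solved at step 1

step 1 [1y] zero: DF = P = 1239/1250 ≈ 0.991200
step 2 [2y] swap r/1=229/9727: DF=(1 − 229/9727·(0.991200))/(1+229/9727) = 4771/5000 ≈ 0.954200
step 3 [3y] zero: DF = P = 9359/10000 ≈ 0.935900
step 4 [4y] bond c/1=33/400: DF=(619997/500000 − 33/400·(0.991200+0.954200+0.935900))/(1+33/400) = 9259/10000 ≈ 0.925900
step 5 [5y] bond c/1=1/25: DF=(5417/5000 − 1/25·(0.991200+0.954200+0.935900+0.925900))/(1+1/25) = 8953/10000 ≈ 0.895300
step 6 [6y] zero: DF = P = 2133/2500 ≈ 0.853200
step 7 [7y] zero: DF = P = 8201/10000 ≈ 0.820100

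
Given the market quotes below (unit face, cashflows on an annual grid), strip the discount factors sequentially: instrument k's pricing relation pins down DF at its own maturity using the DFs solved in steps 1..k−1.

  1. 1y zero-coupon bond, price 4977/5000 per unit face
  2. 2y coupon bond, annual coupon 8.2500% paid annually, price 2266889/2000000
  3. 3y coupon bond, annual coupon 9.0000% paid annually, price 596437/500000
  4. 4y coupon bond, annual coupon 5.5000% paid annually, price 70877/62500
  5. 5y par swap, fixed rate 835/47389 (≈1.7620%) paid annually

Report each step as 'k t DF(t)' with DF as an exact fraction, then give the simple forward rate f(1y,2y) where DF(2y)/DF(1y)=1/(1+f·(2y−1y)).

step 1 [1y] zero: DF = P = 4977/5000 ≈ 0.995400
step 2 [2y] bond c/1=33/400: DF=(2266889/2000000 − 33/400·(0.995400))/(1+33/400) = 607/625 ≈ 0.971200
step 3 [3y] bond c/1=9/100: DF=(596437/500000 − 9/100·(0.995400+0.971200))/(1+9/100) = 233/250 ≈ 0.932000
step 4 [4y] bond c/1=11/200: DF=(70877/62500 − 11/200·(0.995400+0.971200+0.932000))/(1+11/200) = 4619/5000 ≈ 0.923800
step 5 [5y] swap r/1=835/47389: DF=(1 − 835/47389·(0.995400+0.971200+0.932000+0.923800))/(1+835/47389) = 1833/2000 ≈ 0.916500

1 1 4977/5000
2 2 607/625
3 3 233/250
4 4 4619/5000
5 5 1833/2000
f(1y,2y) = ((4977/5000)/(607/625) − 1)/(1) = 121/4856 ≈ 2.4918%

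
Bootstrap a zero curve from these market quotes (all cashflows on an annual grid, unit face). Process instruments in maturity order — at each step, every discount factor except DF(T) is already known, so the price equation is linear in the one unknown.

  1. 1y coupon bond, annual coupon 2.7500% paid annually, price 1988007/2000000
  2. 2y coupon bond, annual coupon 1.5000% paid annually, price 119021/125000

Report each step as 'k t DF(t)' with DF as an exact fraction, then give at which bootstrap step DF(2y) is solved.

step 1 [1y] bond c/1=11/400: DF=(1988007/2000000 − 11/400·(0))/(1+11/400) = 4837/5000 ≈ 0.967400
step 2 [2y] bond c/1=3/200: DF=(119021/125000 − 3/200·(0.967400))/(1+3/200) = 4619/5000 ≈ 0.923800

1 1 4837/5000
2 2 4619/5000
DF(2y) is solved at step 2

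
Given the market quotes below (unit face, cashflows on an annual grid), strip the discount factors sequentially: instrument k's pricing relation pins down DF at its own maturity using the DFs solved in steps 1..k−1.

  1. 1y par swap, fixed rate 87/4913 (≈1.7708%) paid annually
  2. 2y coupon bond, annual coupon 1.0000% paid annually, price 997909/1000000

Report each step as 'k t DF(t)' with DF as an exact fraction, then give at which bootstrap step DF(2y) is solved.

1 1 4913/5000
2 2 9783/10000
DF(2y) is solved at step 2

step 1 [1y] swap r/1=87/4913: DF=(1 − 87/4913·(0))/(1+87/4913) = 4913/5000 ≈ 0.982600
step 2 [2y] bond c/1=1/100: DF=(997909/1000000 − 1/100·(0.982600))/(1+1/100) = 9783/10000 ≈ 0.978300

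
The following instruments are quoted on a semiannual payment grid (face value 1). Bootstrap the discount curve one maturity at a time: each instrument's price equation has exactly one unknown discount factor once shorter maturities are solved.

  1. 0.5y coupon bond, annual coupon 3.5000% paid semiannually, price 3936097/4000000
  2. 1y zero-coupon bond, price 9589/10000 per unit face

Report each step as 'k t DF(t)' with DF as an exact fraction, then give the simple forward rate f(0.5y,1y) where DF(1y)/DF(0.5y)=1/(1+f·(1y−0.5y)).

1 1/2 9671/10000
2 1 9589/10000
f(0.5y,1y) = ((9671/10000)/(9589/10000) − 1)/(1/2) = 164/9589 ≈ 1.7103%

step 1 [0.5y] bond c/2=7/400: DF=(3936097/4000000 − 7/400·(0))/(1+7/400) = 9671/10000 ≈ 0.967100
step 2 [1y] zero: DF = P = 9589/10000 ≈ 0.958900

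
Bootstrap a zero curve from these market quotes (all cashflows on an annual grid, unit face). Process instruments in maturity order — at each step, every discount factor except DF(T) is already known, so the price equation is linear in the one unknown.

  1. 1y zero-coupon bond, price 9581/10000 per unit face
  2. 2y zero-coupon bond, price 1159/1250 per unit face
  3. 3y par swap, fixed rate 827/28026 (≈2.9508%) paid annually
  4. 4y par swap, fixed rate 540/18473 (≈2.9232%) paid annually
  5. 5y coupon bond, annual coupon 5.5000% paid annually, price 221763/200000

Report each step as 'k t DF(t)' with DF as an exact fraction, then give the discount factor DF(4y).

step 1 [1y] zero: DF = P = 9581/10000 ≈ 0.958100
step 2 [2y] zero: DF = P = 1159/1250 ≈ 0.927200
step 3 [3y] swap r/1=827/28026: DF=(1 − 827/28026·(0.958100+0.927200))/(1+827/28026) = 9173/10000 ≈ 0.917300
step 4 [4y] swap r/1=540/18473: DF=(1 − 540/18473·(0.958100+0.927200+0.917300))/(1+540/18473) = 223/250 ≈ 0.892000
step 5 [5y] bond c/1=11/200: DF=(221763/200000 − 11/200·(0.958100+0.927200+0.917300+0.892000))/(1+11/200) = 1073/1250 ≈ 0.858400

1 1 9581/10000
2 2 1159/1250
3 3 9173/10000
4 4 223/250
5 5 1073/1250
DF(4y) = 223/250 ≈ 0.892000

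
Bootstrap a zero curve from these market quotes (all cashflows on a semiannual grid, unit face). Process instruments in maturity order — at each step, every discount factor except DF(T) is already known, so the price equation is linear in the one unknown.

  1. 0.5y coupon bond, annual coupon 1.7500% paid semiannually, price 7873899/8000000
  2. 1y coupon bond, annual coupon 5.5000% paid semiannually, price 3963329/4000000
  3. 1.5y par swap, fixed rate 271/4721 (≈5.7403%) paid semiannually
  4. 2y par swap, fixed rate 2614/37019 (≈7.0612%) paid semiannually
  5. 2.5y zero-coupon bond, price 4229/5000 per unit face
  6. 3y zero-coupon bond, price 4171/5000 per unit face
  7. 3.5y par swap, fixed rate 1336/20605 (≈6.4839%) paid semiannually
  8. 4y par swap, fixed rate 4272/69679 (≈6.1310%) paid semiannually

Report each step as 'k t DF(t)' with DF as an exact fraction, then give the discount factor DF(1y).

1 1/2 9757/10000
2 1 4691/5000
3 3/2 9187/10000
4 2 8693/10000
5 5/2 4229/5000
6 3 4171/5000
7 7/2 1999/2500
8 4 983/1250
DF(1y) = 4691/5000 ≈ 0.938200

step 1 [0.5y] bond c/2=7/800: DF=(7873899/8000000 − 7/800·(0))/(1+7/800) = 9757/10000 ≈ 0.975700
step 2 [1y] bond c/2=11/400: DF=(3963329/4000000 − 11/400·(0.975700))/(1+11/400) = 4691/5000 ≈ 0.938200
step 3 [1.5y] swap r/2=271/9442: DF=(1 − 271/9442·(0.975700+0.938200))/(1+271/9442) = 9187/10000 ≈ 0.918700
step 4 [2y] swap r/2=1307/37019: DF=(1 − 1307/37019·(0.975700+0.938200+0.918700))/(1+1307/37019) = 8693/10000 ≈ 0.869300
step 5 [2.5y] zero: DF = P = 4229/5000 ≈ 0.845800
step 6 [3y] zero: DF = P = 4171/5000 ≈ 0.834200
step 7 [3.5y] swap r/2=668/20605: DF=(1 − 668/20605·(0.975700+0.938200+0.918700+0.869300+0.845800+0.834200))/(1+668/20605) = 1999/2500 ≈ 0.799600
step 8 [4y] swap r/2=2136/69679: DF=(1 − 2136/69679·(0.975700+0.938200+0.918700+0.869300+0.845800+0.834200+0.799600))/(1+2136/69679) = 983/1250 ≈ 0.786400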